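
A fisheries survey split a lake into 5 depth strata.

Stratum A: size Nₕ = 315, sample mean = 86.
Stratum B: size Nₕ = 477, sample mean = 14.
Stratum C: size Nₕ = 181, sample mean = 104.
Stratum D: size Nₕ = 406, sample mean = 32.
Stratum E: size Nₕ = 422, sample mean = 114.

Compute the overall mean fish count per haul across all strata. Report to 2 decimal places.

N = 315 + 477 + 181 + 406 + 422 = 1801.
Overall mean = Σ (Nₕ/N)·x̄ₕ — weight by population share, not a simple average.
Σ Nₕx̄ₕ = 315·86 + 477·14 + 181·104 + 406·32 + 422·114 = 27090 + 6678 + 18824 + 12992 + 48108 = 113692.
Divide by N: 113692 / 1801 = 63.1272... → 63.13.

63.13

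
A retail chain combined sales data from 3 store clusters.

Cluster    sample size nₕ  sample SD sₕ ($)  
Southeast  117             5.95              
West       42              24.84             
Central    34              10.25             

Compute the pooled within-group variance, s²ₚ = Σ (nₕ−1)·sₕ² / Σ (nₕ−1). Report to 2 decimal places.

Degrees of freedom: 116 + 41 + 33 = 190.
Σ(nₕ−1)sₕ² = 116·35.4025 + 41·617.0256 + 33·105.0625 = 32871.8021.
s²ₚ = 32871.8021 / 190 = 173.0095... → 173.01.

173.01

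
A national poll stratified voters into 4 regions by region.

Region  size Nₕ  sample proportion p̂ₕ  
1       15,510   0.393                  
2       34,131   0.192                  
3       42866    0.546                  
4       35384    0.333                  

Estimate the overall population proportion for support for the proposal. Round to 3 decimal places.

Wₕ = Nₕ/N with N = 127891: 0.1213, 0.2669, 0.3352, 0.2767.
p̂_st = 0.1213·0.393 + 0.2669·0.192 + 0.3352·0.546 + 0.2767·0.333 ≈ 0.37404... → 0.374.

0.374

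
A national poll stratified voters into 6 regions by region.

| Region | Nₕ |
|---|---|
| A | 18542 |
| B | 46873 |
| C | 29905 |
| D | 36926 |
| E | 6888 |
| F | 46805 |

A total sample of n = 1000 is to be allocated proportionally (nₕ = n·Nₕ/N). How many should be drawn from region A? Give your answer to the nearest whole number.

Share of region A = 18542/185939 = 0.09972.
Allocate 1000 × 0.09972 = 99.721... → 100.

100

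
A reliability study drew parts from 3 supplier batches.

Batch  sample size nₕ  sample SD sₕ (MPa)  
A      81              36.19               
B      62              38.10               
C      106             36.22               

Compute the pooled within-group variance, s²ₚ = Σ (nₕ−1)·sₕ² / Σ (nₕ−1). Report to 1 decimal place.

A: (81−1)·36.19² = 80·1309.7161 = 104777.288
B: (62−1)·38.10² = 61·1451.61 = 88548.21
C: (106−1)·36.22² = 105·1311.8884 = 137748.282
Numerator = 331073.78; denominator = Σ(nₕ−1) = 246.
s²ₚ = 331073.78/246 = 1345.828... → 1345.8.

1345.8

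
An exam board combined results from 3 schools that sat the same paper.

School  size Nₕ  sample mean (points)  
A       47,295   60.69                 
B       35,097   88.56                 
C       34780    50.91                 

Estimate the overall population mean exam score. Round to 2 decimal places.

66.14

x̄_st = (Σ Nₕx̄ₕ) / (Σ Nₕ) = (47295·60.69 + 35097·88.56 + 34780·50.91) / 117172
= 7749173.67 / 117172 = 66.1350... → 66.14.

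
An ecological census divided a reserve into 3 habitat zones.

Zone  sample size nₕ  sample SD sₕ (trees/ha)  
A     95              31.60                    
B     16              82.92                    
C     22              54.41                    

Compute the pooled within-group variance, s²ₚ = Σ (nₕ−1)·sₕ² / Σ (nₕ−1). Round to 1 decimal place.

A: (95−1)·31.60² = 94·998.56 = 93864.64
B: (16−1)·82.92² = 15·6875.7264 = 103135.896
C: (22−1)·54.41² = 21·2960.4481 = 62169.4101
Numerator = 259169.9461; denominator = Σ(nₕ−1) = 130.
s²ₚ = 259169.9461/130 = 1993.615... → 1993.6.

1993.6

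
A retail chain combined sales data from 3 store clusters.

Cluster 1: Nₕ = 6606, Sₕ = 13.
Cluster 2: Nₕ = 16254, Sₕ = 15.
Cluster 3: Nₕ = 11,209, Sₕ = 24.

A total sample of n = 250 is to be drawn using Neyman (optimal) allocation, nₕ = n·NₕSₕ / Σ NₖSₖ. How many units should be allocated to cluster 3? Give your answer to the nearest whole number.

Σ NₕSₕ = 6606·13 + 16254·15 + 11209·24 = 598704.
Share for 3: 269016/598704 = 0.44933.
n_3 = 250 × 0.44933 = 112.333... → 112.

112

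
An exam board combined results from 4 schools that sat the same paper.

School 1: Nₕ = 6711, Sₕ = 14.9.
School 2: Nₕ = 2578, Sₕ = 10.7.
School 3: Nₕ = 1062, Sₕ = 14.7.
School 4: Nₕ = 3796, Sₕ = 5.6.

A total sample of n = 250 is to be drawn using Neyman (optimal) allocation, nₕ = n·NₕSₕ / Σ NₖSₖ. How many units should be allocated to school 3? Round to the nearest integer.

24

Σ NₕSₕ = 6711·14.9 + 2578·10.7 + 1062·14.7 + 3796·5.6 = 164447.5.
Share for 3: 15611.4/164447.5 = 0.09493.
n_3 = 250 × 0.09493 = 23.733... → 24.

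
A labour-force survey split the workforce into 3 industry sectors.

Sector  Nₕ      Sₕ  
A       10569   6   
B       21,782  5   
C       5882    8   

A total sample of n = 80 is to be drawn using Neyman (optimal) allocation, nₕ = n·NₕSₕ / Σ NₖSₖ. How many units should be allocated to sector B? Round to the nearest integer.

Σ NₕSₕ = 10569·6 + 21782·5 + 5882·8 = 219380.
Share for B: 108910/219380 = 0.49644.
n_B = 80 × 0.49644 = 39.716... → 40.

40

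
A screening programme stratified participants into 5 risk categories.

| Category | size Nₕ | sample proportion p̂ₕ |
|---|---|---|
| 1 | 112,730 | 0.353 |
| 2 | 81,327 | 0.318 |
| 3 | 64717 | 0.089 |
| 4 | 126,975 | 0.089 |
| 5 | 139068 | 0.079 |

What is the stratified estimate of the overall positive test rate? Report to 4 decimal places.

Wₕ = Nₕ/N with N = 524817: 0.2148, 0.1550, 0.1233, 0.2419, 0.2650.
p̂_st = 0.2148·0.353 + 0.1550·0.318 + 0.1233·0.089 + 0.2419·0.089 + 0.2650·0.079 ≈ 0.178543... → 0.1785.

0.1785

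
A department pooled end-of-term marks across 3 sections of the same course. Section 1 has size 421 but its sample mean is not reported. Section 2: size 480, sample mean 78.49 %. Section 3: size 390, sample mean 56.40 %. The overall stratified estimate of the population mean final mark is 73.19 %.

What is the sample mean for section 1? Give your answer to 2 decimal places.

N = 421 + 480 + 390 = 1291.
Overall total = μ·N = 73.19·1291 = 94488.29.
Subtract the known strata: 480·78.49 + 390·56.40 = 59671.2.
Remaining total for section 1: 94488.29 − 59671.2 = 34817.09.
Divide by its size: 34817.09 / 421 = 82.7009... → 82.70.

82.70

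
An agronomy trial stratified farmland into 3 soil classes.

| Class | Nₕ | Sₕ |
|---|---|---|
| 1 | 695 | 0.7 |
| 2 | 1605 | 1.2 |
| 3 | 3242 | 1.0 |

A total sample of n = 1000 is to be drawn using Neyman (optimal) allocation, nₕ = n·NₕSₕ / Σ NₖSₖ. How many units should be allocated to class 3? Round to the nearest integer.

Σ NₕSₕ = 695·0.7 + 1605·1.2 + 3242·1.0 = 5654.5.
Share for 3: 3242/5654.5 = 0.57335.
n_3 = 1000 × 0.57335 = 573.349... → 573.

573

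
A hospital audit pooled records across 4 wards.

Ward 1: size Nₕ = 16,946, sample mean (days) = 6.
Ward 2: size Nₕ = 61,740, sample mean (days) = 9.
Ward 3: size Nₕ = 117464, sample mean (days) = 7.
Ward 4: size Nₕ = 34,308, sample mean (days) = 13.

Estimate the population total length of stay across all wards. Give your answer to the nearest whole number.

1: 16946·6 = 101676
2: 61740·9 = 555660
3: 117464·7 = 822248
4: 34308·13 = 446004
τ̂ = Σ Nₕx̄ₕ = 1925588.

1925588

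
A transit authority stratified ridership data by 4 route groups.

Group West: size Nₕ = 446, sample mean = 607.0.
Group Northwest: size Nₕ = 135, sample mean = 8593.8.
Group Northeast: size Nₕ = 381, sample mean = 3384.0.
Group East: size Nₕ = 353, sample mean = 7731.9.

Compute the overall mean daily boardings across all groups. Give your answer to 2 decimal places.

4144.14

N = 446 + 135 + 381 + 353 = 1315.
Overall mean = Σ (Nₕ/N)·x̄ₕ — weight by population share, not a simple average.
Σ Nₕx̄ₕ = 446·607.0 + 135·8593.8 + 381·3384.0 + 353·7731.9 = 270722 + 1160163 + 1289304 + 2729360.7 = 5449549.7.
Divide by N: 5449549.7 / 1315 = 4144.1443... → 4144.14.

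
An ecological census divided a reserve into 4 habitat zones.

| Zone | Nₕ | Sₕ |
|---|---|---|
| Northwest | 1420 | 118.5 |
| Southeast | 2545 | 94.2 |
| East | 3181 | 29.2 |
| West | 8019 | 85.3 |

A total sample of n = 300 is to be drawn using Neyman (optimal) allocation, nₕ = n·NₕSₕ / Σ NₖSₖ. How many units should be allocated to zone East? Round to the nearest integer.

Σ NₕSₕ = 1420·118.5 + 2545·94.2 + 3181·29.2 + 8019·85.3 = 1184914.9.
Share for East: 92885.2/1184914.9 = 0.07839.
n_East = 300 × 0.07839 = 23.517... → 24.

24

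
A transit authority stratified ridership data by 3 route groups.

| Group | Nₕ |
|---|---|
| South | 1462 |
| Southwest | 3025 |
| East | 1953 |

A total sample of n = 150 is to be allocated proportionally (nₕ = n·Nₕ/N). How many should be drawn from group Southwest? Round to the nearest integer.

70

N = 1462 + 3025 + 1953 = 6440.
n_Southwest = 150·3025/6440 = 70.458... → 70.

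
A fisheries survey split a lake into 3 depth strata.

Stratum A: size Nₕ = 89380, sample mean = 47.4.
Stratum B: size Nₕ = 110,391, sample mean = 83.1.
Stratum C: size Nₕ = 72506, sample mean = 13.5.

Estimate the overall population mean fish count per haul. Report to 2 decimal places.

52.85

x̄_st = (Σ Nₕx̄ₕ) / (Σ Nₕ) = (89380·47.4 + 110391·83.1 + 72506·13.5) / 272277
= 14388935.1 / 272277 = 52.8467... → 52.85.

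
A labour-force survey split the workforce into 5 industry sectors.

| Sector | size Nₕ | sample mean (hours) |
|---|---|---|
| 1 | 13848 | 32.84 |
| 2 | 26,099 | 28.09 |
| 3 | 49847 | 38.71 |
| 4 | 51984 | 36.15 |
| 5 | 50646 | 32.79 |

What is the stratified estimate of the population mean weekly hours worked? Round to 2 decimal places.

N = 192424; weights Wₕ = Nₕ/N = (0.0720, 0.1356, 0.2590, 0.2702, 0.2632).
x̄_st = Σ Wₕ·x̄ₕ = 0.0720·32.84 + 0.1356·28.09 + 0.2590·38.71 + 0.2702·36.15 + 0.2632·32.79 ≈ 34.5974...
→ 34.60.

34.60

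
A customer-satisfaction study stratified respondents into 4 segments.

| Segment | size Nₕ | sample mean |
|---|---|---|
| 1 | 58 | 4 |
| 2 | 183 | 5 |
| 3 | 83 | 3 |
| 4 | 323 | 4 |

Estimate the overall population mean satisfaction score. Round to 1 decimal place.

N = 58 + 183 + 83 + 323 = 647.
Weight each subgroup mean by Nₕ/N and sum.
Σ Nₕx̄ₕ = 58·4 + 183·5 + 83·3 + 323·4 = 232 + 915 + 249 + 1292 = 2688.
Divide by N: 2688 / 647 = 4.155... → 4.2.

4.2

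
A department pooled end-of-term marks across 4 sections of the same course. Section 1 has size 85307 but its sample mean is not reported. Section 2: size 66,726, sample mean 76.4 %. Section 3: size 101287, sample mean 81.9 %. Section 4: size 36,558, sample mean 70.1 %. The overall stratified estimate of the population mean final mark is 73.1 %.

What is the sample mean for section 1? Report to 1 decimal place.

Σ Nₕx̄ₕ = N·μ, so 85307·x̄_1 = 289878·73.1 − (66726·76.4 + 101287·81.9 + 36558·70.1).
= 21190081.8 − 15955987.5 = 5234094.3.
x̄_1 = 5234094.3 / 85307 = 61.356... → 61.4.

61.4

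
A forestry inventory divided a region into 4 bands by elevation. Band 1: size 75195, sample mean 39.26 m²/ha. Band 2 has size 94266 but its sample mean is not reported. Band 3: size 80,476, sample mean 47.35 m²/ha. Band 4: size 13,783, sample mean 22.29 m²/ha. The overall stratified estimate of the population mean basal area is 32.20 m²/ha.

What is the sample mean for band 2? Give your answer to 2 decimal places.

Σ Nₕx̄ₕ = N·μ, so 94266·x̄_2 = 263720·32.20 − (75195·39.26 + 80476·47.35 + 13783·22.29).
= 8491784 − 7069917.37 = 1421866.63.
x̄_2 = 1421866.63 / 94266 = 15.0836... → 15.08.

15.08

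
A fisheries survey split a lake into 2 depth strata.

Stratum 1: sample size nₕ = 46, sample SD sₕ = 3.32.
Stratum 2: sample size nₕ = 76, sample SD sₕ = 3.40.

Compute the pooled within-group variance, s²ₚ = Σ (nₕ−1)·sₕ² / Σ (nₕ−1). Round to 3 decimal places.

11.358

Degrees of freedom: 45 + 75 = 120.
Σ(nₕ−1)sₕ² = 45·11.0224 + 75·11.56 = 1363.008.
s²ₚ = 1363.008 / 120 = 11.3584 → 11.358.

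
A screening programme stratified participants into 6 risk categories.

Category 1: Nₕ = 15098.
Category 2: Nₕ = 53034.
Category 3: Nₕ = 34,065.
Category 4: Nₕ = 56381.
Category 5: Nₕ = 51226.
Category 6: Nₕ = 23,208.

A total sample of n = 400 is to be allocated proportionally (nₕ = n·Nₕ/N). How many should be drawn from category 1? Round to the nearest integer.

N = 15098 + 53034 + 34065 + 56381 + 51226 + 23208 = 233012.
n_1 = 400·15098/233012 = 25.918... → 26.

26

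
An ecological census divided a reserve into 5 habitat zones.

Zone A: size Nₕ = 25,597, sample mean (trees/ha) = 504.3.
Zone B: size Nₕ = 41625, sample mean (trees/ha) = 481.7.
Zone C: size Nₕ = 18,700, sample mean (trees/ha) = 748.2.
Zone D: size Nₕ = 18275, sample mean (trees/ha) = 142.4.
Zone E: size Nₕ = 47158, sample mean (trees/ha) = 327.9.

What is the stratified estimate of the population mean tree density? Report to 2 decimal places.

429.56

x̄_st = (Σ Nₕx̄ₕ) / (Σ Nₕ) = (25597·504.3 + 41625·481.7 + 18700·748.2 + 18275·142.4 + 47158·327.9) / 151355
= 65016137.8 / 151355 = 429.5606... → 429.56.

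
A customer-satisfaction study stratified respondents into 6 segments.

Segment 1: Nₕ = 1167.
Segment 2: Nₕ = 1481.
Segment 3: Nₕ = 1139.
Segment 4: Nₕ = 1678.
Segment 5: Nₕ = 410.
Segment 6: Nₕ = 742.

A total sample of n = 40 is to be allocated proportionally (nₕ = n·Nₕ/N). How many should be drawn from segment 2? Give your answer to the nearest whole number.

9

N = 1167 + 1481 + 1139 + 1678 + 410 + 742 = 6617.
n_2 = 40·1481/6617 = 8.953... → 9.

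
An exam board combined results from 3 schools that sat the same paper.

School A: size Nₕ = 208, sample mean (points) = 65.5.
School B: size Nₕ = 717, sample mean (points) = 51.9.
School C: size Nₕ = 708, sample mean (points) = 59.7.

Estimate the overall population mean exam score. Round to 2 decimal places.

57.01

N = 1633; weights Wₕ = Nₕ/N = (0.1274, 0.4391, 0.4336).
x̄_st = Σ Wₕ·x̄ₕ = 0.1274·65.5 + 0.4391·51.9 + 0.4336·59.7 ≈ 57.0140...
→ 57.01.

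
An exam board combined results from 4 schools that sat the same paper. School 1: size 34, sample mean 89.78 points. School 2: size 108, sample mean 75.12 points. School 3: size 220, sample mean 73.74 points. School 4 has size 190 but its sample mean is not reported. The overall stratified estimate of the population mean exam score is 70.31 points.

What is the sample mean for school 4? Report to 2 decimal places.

60.12

N = 34 + 108 + 220 + 190 = 552.
Overall total = μ·N = 70.31·552 = 38811.12.
Subtract the known strata: 34·89.78 + 108·75.12 + 220·73.74 = 27388.28.
Remaining total for school 4: 38811.12 − 27388.28 = 11422.84.
Divide by its size: 11422.84 / 190 = 60.1202... → 60.12.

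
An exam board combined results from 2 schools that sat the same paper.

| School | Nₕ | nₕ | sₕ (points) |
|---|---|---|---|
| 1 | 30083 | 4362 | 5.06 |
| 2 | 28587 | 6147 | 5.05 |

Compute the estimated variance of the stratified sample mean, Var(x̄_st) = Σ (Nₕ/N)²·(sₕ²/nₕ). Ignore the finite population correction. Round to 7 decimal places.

0.0025282

N = 58670; Wₕ = Nₕ/N.
school 1: (30083/58670)²·5.06²/4362 = 0.0015432116
school 2: (28587/58670)²·5.05²/6147 = 0.0009849735
Sum = 0.0025281851 → 0.0025282.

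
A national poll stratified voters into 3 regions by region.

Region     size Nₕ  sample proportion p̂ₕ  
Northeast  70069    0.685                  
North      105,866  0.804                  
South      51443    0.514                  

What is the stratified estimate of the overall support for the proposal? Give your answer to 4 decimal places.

0.7017

N = 70069 + 105866 + 51443 = 227378.
Overall proportion = Σ (Nₕ/N)·p̂ₕ.
Σ Nₕp̂ₕ = 47997.265 + 85116.264 + 26441.702 = 159555.231.
159555.231 / 227378 = 0.701718... → 0.7017.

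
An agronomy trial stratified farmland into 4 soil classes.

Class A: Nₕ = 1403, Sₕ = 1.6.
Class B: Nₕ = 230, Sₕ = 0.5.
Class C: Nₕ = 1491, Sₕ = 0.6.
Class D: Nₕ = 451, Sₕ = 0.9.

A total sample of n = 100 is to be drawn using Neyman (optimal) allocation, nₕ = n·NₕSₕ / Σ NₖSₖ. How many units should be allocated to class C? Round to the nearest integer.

24

Σ NₕSₕ = 1403·1.6 + 230·0.5 + 1491·0.6 + 451·0.9 = 3660.3.
Share for C: 894.6/3660.3 = 0.24441.
n_C = 100 × 0.24441 = 24.441... → 24.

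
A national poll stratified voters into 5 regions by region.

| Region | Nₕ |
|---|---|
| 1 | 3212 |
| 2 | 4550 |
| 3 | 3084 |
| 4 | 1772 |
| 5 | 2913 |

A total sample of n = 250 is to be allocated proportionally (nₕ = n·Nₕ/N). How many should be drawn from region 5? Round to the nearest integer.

47

Share of region 5 = 2913/15531 = 0.18756.
Allocate 250 × 0.18756 = 46.890... → 47.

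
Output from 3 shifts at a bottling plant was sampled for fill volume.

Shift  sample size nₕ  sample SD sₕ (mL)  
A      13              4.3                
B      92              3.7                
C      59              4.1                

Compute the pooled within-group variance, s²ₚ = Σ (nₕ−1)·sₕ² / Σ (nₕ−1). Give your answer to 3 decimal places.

15.172

A: (13−1)·4.3² = 12·18.49 = 221.88
B: (92−1)·3.7² = 91·13.69 = 1245.79
C: (59−1)·4.1² = 58·16.81 = 974.98
Numerator = 2442.65; denominator = Σ(nₕ−1) = 161.
s²ₚ = 2442.65/161 = 15.17174... → 15.172.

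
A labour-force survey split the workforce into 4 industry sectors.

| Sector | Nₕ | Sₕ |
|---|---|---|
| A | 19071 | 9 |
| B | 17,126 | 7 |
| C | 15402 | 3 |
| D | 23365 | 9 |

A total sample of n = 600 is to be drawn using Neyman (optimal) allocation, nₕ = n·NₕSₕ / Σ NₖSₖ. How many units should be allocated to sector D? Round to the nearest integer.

Σ NₕSₕ = 19071·9 + 17126·7 + 15402·3 + 23365·9 = 548012.
Share for D: 210285/548012 = 0.38372.
n_D = 600 × 0.38372 = 230.234... → 230.

230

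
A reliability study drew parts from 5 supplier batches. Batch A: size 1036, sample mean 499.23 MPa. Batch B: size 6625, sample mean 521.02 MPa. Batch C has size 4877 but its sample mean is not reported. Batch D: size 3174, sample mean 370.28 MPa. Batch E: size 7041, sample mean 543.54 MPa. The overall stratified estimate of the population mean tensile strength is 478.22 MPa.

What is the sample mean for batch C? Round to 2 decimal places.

Σ Nₕx̄ₕ = N·μ, so 4877·x̄_C = 22753·478.22 − (1036·499.23 + 6625·521.02 + 3174·370.28 + 7041·543.54).
= 10880939.66 − 8971293.64 = 1909646.02.
x̄_C = 1909646.02 / 4877 = 391.5616... → 391.56.

391.56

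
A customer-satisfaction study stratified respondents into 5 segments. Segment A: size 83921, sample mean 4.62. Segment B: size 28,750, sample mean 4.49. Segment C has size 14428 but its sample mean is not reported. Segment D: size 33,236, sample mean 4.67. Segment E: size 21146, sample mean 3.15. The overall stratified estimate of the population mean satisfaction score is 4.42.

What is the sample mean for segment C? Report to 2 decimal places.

Σ Nₕx̄ₕ = N·μ, so 14428·x̄_C = 181481·4.42 − (83921·4.62 + 28750·4.49 + 33236·4.67 + 21146·3.15).
= 802146.02 − 738624.54 = 63521.48.
x̄_C = 63521.48 / 14428 = 4.4027... → 4.40.

4.40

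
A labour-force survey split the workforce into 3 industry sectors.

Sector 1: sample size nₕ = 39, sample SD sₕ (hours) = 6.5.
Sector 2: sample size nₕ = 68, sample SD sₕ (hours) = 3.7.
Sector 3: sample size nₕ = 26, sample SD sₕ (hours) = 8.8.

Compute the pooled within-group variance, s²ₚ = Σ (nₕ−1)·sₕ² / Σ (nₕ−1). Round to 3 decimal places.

34.298

1: (39−1)·6.5² = 38·42.25 = 1605.5
2: (68−1)·3.7² = 67·13.69 = 917.23
3: (26−1)·8.8² = 25·77.44 = 1936
Numerator = 4458.73; denominator = Σ(nₕ−1) = 130.
s²ₚ = 4458.73/130 = 34.29792... → 34.298.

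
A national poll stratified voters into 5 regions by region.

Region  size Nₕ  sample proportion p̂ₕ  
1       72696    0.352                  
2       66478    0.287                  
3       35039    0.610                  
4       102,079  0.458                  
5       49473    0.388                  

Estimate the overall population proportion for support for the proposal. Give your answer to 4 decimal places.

Wₕ = Nₕ/N with N = 325765: 0.2232, 0.2041, 0.1076, 0.3134, 0.1519.
p̂_st = 0.2232·0.352 + 0.2041·0.287 + 0.1076·0.610 + 0.3134·0.458 + 0.1519·0.388 ≈ 0.405168... → 0.4052.

0.4052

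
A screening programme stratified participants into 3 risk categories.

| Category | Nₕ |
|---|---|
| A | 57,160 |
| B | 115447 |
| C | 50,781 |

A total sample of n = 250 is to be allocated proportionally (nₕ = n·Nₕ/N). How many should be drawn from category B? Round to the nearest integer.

129

Share of category B = 115447/223388 = 0.51680.
Allocate 250 × 0.51680 = 129.200... → 129.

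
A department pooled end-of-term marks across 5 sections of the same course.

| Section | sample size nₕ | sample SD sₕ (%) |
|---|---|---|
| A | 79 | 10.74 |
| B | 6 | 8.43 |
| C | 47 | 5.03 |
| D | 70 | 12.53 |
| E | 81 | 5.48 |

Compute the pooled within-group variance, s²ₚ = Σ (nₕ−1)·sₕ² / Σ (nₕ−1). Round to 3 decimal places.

85.438

Degrees of freedom: 78 + 5 + 46 + 69 + 80 = 278.
Σ(nₕ−1)sₕ² = 78·115.3476 + 5·71.0649 + 46·25.3009 + 69·157.0009 + 80·30.0304 = 23751.7728.
s²ₚ = 23751.7728 / 278 = 85.43803... → 85.438.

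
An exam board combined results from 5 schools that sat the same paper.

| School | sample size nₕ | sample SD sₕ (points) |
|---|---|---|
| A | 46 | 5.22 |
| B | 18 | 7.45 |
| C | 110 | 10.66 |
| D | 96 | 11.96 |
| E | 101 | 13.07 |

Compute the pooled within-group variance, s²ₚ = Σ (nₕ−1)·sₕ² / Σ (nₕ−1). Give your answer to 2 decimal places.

Degrees of freedom: 45 + 17 + 109 + 95 + 100 = 366.
Σ(nₕ−1)sₕ² = 45·27.2484 + 17·55.5025 + 109·113.6356 + 95·143.0416 + 100·170.8249 = 45227.4429.
s²ₚ = 45227.4429 / 366 = 123.5722... → 123.57.

123.57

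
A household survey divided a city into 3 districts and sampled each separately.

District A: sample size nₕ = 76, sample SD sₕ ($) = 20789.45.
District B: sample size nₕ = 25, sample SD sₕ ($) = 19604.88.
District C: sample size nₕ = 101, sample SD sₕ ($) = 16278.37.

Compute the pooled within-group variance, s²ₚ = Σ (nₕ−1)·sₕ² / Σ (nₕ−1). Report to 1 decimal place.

A: (76−1)·20789.45² = 75·432201231.3025 = 32415092347.6875
B: (25−1)·19604.88² = 24·384351319.8144 = 9224431675.5456
C: (101−1)·16278.37² = 100·264985329.8569 = 26498532985.69
Numerator = 68138057008.9231; denominator = Σ(nₕ−1) = 199.
s²ₚ = 68138057008.9231/199 = 342402296.527... → 342402296.5.

342402296.5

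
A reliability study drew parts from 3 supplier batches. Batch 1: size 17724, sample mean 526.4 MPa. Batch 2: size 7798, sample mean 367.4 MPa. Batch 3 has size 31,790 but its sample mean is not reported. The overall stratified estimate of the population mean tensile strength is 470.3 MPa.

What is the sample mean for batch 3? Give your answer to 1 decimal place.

464.3

N = 17724 + 7798 + 31790 = 57312.
Overall total = μ·N = 470.3·57312 = 26953833.6.
Subtract the known strata: 17724·526.4 + 7798·367.4 = 12194898.8.
Remaining total for batch 3: 26953833.6 − 12194898.8 = 14758934.8.
Divide by its size: 14758934.8 / 31790 = 464.263... → 464.3.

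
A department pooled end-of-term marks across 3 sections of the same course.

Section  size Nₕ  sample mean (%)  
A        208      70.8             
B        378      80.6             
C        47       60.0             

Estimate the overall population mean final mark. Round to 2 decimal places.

75.85

N = 208 + 378 + 47 = 633.
Overall mean = Σ (Nₕ/N)·x̄ₕ — weight by population share, not a simple average.
Σ Nₕx̄ₕ = 208·70.8 + 378·80.6 + 47·60.0 = 14726.4 + 30466.8 + 2820 = 48013.2.
Divide by N: 48013.2 / 633 = 75.8502... → 75.85.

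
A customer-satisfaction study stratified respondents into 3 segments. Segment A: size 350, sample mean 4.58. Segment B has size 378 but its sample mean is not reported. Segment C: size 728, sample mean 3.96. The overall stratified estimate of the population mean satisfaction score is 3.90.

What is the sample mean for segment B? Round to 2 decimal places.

Σ Nₕx̄ₕ = N·μ, so 378·x̄_B = 1456·3.90 − (350·4.58 + 728·3.96).
= 5678.4 − 4485.88 = 1192.52.
x̄_B = 1192.52 / 378 = 3.1548... → 3.15.

3.15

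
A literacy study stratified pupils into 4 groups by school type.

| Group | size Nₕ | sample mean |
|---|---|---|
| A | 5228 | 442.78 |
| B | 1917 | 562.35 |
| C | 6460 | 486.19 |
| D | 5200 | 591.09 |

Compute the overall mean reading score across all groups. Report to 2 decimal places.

x̄_st = (Σ Nₕx̄ₕ) / (Σ Nₕ) = (5228·442.78 + 1917·562.35 + 6460·486.19 + 5200·591.09) / 18805
= 9607334.19 / 18805 = 510.8925... → 510.89.

510.89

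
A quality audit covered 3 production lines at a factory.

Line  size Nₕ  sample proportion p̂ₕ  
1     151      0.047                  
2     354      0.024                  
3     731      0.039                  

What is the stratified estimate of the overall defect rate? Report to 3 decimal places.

0.036

N = 151 + 354 + 731 = 1236.
Overall proportion = Σ (Nₕ/N)·p̂ₕ.
Σ Nₕp̂ₕ = 7.097 + 8.496 + 28.509 = 44.102.
44.102 / 1236 = 0.03568... → 0.036.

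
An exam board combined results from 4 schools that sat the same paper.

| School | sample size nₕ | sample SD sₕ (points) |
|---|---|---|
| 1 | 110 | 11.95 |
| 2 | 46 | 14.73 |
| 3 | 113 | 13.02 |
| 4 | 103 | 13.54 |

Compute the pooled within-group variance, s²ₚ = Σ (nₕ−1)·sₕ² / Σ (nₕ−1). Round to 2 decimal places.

171.24

1: (110−1)·11.95² = 109·142.8025 = 15565.4725
2: (46−1)·14.73² = 45·216.9729 = 9763.7805
3: (113−1)·13.02² = 112·169.5204 = 18986.2848
4: (103−1)·13.54² = 102·183.3316 = 18699.8232
Numerator = 63015.361; denominator = Σ(nₕ−1) = 368.
s²ₚ = 63015.361/368 = 171.2374... → 171.24.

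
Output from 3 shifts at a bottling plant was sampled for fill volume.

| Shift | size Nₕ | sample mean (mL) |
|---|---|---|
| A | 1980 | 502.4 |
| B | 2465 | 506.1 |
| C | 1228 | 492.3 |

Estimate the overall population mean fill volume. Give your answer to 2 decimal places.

x̄_st = (Σ Nₕx̄ₕ) / (Σ Nₕ) = (1980·502.4 + 2465·506.1 + 1228·492.3) / 5673
= 2846832.9 / 5673 = 501.8214... → 501.82.

501.82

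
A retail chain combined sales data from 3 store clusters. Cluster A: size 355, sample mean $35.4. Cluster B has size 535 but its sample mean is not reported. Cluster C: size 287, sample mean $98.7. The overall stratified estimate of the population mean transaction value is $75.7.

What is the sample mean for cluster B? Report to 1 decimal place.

90.1

N = 355 + 535 + 287 = 1177.
Overall total = μ·N = 75.7·1177 = 89098.9.
Subtract the known strata: 355·35.4 + 287·98.7 = 40893.9.
Remaining total for cluster B: 89098.9 − 40893.9 = 48205.
Divide by its size: 48205 / 535 = 90.103... → 90.1.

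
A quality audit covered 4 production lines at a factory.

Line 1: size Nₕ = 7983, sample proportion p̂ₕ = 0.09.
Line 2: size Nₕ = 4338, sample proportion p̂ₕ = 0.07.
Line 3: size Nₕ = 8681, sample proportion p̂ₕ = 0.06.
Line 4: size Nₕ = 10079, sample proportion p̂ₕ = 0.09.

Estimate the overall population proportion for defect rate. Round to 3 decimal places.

0.079

N = 7983 + 4338 + 8681 + 10079 = 31081.
Overall proportion = Σ (Nₕ/N)·p̂ₕ.
Σ Nₕp̂ₕ = 718.47 + 303.66 + 520.86 + 907.11 = 2450.1.
2450.1 / 31081 = 0.07883... → 0.079.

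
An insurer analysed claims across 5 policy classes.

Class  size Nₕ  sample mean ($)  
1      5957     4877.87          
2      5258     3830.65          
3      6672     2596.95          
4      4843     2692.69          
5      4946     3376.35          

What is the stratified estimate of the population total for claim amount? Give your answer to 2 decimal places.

96266004.46

Estimate total by summing Nₕ·x̄ₕ over strata.
5957·4877.87 + 5258·3830.65 + 6672·2596.95 + 4843·2692.69 + 4946·3376.35 = 29057471.59 + 20141557.7 + 17326850.4 + 13040697.67 + 16699427.1 = 96266004.46.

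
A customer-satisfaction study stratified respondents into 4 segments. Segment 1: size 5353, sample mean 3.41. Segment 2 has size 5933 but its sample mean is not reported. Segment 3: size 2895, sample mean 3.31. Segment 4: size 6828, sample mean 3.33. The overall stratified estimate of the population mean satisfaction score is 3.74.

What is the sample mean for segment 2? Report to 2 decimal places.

N = 5353 + 5933 + 2895 + 6828 = 21009.
Overall total = μ·N = 3.74·21009 = 78573.66.
Subtract the known strata: 5353·3.41 + 2895·3.31 + 6828·3.33 = 50573.42.
Remaining total for segment 2: 78573.66 − 50573.42 = 28000.24.
Divide by its size: 28000.24 / 5933 = 4.7194... → 4.72.

4.72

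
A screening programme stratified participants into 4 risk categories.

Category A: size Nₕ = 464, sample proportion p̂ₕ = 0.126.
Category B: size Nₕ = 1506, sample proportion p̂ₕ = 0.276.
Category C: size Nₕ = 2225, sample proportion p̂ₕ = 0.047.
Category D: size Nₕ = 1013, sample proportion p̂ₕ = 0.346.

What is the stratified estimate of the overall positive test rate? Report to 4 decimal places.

N = 464 + 1506 + 2225 + 1013 = 5208.
Overall proportion = Σ (Nₕ/N)·p̂ₕ.
Σ Nₕp̂ₕ = 58.464 + 415.656 + 104.575 + 350.498 = 929.193.
929.193 / 5208 = 0.178416... → 0.1784.

0.1784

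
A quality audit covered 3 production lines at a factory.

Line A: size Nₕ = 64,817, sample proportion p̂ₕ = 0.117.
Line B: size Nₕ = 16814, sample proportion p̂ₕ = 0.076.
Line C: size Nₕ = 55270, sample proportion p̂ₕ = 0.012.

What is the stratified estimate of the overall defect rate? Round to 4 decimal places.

0.0696

N = 64817 + 16814 + 55270 = 136901.
Overall proportion = Σ (Nₕ/N)·p̂ₕ.
Σ Nₕp̂ₕ = 7583.589 + 1277.864 + 663.24 = 9524.693.
9524.693 / 136901 = 0.069574... → 0.0696.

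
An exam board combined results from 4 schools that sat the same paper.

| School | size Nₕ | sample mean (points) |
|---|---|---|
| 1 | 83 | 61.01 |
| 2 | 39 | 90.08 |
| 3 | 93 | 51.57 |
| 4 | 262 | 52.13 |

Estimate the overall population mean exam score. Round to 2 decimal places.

x̄_st = (Σ Nₕx̄ₕ) / (Σ Nₕ) = (83·61.01 + 39·90.08 + 93·51.57 + 262·52.13) / 477
= 27031.02 / 477 = 56.6688... → 56.67.

56.67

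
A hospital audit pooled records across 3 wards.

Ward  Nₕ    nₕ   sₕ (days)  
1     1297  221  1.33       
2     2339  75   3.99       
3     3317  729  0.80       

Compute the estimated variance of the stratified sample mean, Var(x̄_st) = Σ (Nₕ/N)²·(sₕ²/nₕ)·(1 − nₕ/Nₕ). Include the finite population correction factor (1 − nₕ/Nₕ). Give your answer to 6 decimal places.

N = 6953. Term for each stratum: Wₕ²sₕ²/nₕ·(1−nₕ/Nₕ).
Var(x̄_st) = 0.000231057 + 0.023251272 + 0.000155890 = 0.023638218 → 0.023638.

0.023638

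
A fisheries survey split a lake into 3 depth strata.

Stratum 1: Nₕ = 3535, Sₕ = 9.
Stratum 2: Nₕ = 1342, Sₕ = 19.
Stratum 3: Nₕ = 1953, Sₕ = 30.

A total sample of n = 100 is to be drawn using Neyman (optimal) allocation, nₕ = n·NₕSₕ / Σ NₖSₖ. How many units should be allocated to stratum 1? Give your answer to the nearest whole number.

Σ NₕSₕ = 3535·9 + 1342·19 + 1953·30 = 115903.
Share for 1: 31815/115903 = 0.27450.
n_1 = 100 × 0.27450 = 27.450... → 27.

27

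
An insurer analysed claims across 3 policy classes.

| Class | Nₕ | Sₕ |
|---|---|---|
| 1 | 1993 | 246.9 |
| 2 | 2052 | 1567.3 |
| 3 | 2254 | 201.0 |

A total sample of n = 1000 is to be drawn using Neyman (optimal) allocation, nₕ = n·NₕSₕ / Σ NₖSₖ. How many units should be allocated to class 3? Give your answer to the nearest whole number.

109

1: NₕSₕ = 1993·246.9 = 492071.7
2: NₕSₕ = 2052·1567.3 = 3216099.6
3: NₕSₕ = 2254·201.0 = 453054
Σ NₕSₕ = 4161225.3.
n_3 = 1000·453054/4161225.3 = 108.875... → 109.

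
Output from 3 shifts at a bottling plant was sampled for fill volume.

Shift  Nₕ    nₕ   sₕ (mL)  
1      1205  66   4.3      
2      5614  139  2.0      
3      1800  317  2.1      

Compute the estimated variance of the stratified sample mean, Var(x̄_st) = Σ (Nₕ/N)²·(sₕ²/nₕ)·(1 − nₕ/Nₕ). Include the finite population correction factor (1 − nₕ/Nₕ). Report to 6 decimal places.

0.017582

N = 8619; Wₕ = Nₕ/N.
shift 1: (1205/8619)²·4.3²/66·(1 − 66/1205) = 0.005175949
shift 2: (5614/8619)²·2.0²/139·(1 − 139/5614) = 0.011906605
shift 3: (1800/8619)²·2.1²/317·(1 − 317/1800) = 0.000499895
Sum = 0.017582450 → 0.017582.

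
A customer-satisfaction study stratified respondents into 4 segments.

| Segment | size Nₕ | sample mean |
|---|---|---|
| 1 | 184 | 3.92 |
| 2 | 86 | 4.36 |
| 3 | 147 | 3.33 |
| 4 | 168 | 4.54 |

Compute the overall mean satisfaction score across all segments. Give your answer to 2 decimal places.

4.01

N = 184 + 86 + 147 + 168 = 585.
Overall mean = Σ (Nₕ/N)·x̄ₕ — weight by population share, not a simple average.
Σ Nₕx̄ₕ = 184·3.92 + 86·4.36 + 147·3.33 + 168·4.54 = 721.28 + 374.96 + 489.51 + 762.72 = 2348.47.
Divide by N: 2348.47 / 585 = 4.0145... → 4.01.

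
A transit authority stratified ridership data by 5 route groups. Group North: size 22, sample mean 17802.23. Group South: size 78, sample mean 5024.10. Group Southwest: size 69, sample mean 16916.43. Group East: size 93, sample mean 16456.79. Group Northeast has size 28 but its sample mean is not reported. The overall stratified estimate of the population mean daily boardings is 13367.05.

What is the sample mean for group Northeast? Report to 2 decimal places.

Σ Nₕx̄ₕ = N·μ, so 28·x̄_Northeast = 290·13367.05 − (22·17802.23 + 78·5024.10 + 69·16916.43 + 93·16456.79).
= 3876444.5 − 3481244 = 395200.5.
x̄_Northeast = 395200.5 / 28 = 14114.3036... → 14114.30.

14114.30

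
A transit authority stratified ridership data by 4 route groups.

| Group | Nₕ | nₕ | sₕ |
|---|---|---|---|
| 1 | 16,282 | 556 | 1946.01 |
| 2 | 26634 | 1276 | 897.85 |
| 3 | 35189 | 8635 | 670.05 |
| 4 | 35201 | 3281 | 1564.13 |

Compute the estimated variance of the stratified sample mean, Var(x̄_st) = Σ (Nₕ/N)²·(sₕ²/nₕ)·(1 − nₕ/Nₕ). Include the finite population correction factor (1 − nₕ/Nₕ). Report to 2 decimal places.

238.12

N = 113306; Wₕ = Nₕ/N.
group 1: (16282/113306)²·1946.01²/556·(1 − 556/16282) = 135.84246
group 2: (26634/113306)²·897.85²/1276·(1 − 1276/26634) = 33.23552
group 3: (35189/113306)²·670.05²/8635·(1 − 8635/35189) = 3.78428
group 4: (35201/113306)²·1564.13²/3281·(1 − 3281/35201) = 65.26067
Sum = 238.12293 → 238.12.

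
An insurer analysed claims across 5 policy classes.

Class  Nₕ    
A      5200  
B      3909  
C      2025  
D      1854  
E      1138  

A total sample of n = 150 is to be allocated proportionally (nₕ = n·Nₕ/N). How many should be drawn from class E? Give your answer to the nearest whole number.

12

Share of class E = 1138/14126 = 0.08056.
Allocate 150 × 0.08056 = 12.084... → 12.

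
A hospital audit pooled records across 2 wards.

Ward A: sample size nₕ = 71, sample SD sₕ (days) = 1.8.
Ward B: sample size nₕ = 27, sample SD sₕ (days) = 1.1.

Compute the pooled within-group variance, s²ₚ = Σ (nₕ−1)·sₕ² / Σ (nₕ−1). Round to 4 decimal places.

2.6902

A: (71−1)·1.8² = 70·3.24 = 226.8
B: (27−1)·1.1² = 26·1.21 = 31.46
Numerator = 258.26; denominator = Σ(nₕ−1) = 96.
s²ₚ = 258.26/96 = 2.690208... → 2.6902.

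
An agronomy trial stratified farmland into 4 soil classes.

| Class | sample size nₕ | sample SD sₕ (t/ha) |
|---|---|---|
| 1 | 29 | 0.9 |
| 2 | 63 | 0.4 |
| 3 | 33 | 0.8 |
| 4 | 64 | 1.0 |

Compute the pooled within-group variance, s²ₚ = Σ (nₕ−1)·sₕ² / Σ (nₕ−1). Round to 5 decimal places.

1: (29−1)·0.9² = 28·0.81 = 22.68
2: (63−1)·0.4² = 62·0.16 = 9.92
3: (33−1)·0.8² = 32·0.64 = 20.48
4: (64−1)·1.0² = 63·1 = 63
Numerator = 116.08; denominator = Σ(nₕ−1) = 185.
s²ₚ = 116.08/185 = 0.6274595... → 0.62746.

0.62746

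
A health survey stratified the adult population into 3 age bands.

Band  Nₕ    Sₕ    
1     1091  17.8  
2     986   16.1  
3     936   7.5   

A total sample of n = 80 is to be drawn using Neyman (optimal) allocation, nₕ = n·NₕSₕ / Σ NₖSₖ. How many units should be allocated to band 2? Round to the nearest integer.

Σ NₕSₕ = 1091·17.8 + 986·16.1 + 936·7.5 = 42314.4.
Share for 2: 15874.6/42314.4 = 0.37516.
n_2 = 80 × 0.37516 = 30.013... → 30.

30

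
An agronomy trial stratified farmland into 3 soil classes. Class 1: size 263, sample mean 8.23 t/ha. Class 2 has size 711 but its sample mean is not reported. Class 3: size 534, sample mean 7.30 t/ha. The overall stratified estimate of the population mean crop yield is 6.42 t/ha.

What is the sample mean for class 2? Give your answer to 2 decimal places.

5.09

N = 263 + 711 + 534 = 1508.
Overall total = μ·N = 6.42·1508 = 9681.36.
Subtract the known strata: 263·8.23 + 534·7.30 = 6062.69.
Remaining total for class 2: 9681.36 − 6062.69 = 3618.67.
Divide by its size: 3618.67 / 711 = 5.0895... → 5.09.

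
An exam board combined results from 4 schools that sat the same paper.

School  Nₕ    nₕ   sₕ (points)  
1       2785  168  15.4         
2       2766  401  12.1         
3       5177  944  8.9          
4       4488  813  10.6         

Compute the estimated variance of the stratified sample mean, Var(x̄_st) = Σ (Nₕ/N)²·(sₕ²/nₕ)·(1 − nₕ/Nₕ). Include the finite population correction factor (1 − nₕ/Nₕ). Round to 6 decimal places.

N = 15216. Term for each stratum: Wₕ²sₕ²/nₕ·(1−nₕ/Nₕ).
Var(x̄_st) = 0.044438571 + 0.010315937 + 0.007942065 + 0.009845332 = 0.072541906 → 0.072542.

0.072542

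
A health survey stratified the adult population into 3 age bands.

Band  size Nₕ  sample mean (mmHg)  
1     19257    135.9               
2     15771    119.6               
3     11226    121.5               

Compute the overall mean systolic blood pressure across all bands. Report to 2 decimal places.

126.85

x̄_st = (Σ Nₕx̄ₕ) / (Σ Nₕ) = (19257·135.9 + 15771·119.6 + 11226·121.5) / 46254
= 5867196.9 / 46254 = 126.8473... → 126.85.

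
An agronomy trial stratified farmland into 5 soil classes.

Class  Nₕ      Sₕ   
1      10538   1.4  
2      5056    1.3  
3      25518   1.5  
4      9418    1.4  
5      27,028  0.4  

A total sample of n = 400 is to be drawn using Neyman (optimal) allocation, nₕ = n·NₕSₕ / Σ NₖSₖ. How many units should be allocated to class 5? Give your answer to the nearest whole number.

52

Σ NₕSₕ = 10538·1.4 + 5056·1.3 + 25518·1.5 + 9418·1.4 + 27028·0.4 = 83599.4.
Share for 5: 10811.2/83599.4 = 0.12932.
n_5 = 400 × 0.12932 = 51.729... → 52.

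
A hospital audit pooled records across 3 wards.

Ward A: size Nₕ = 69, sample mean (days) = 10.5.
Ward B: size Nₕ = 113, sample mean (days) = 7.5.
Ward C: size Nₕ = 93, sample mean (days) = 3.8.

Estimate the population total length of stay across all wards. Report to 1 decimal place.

Estimate total by summing Nₕ·x̄ₕ over strata.
69·10.5 + 113·7.5 + 93·3.8 = 724.5 + 847.5 + 353.4 = 1925.4.

1925.4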